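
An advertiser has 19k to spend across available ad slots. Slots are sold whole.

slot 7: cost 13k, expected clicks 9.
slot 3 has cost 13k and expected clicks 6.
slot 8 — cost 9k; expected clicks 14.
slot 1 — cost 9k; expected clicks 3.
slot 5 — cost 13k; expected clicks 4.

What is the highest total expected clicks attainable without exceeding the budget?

17

Allowing fractional choices, the relaxed optimum would be about 20.9, but ad slots are indivisible.
slot 8 + slot 1: cost 9 + 9 = 18 ≤ 19, expected clicks 14 + 3 = 17.
slot 8: cost 9 ≤ 19, expected clicks 14.
slot 7: cost 13 ≤ 19, expected clicks 9.
Best is slot 8 and slot 1 with total expected clicks 17.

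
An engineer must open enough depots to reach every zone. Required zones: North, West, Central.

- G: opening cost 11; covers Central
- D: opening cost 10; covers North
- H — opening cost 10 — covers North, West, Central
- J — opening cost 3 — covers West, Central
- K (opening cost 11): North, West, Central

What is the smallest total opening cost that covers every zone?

The greedy cost-per-new-zone heuristic would pick J and D for 13, but a cheaper cover exists.
H alone covers North, West, Central — every zone.
Total opening cost: 10.
No cover costs less than 10.

10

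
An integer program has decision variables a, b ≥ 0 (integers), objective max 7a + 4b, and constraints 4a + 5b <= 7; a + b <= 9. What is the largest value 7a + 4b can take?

Relaxing integrality, the LP optimum is 12.25 at (a,b) = (1.75, 0), which is not an integer point.
(a,b)=(1,0) is feasible, giving 7.
(a,b)=(0,1) is feasible, giving 4.
(a,b)=(0,0) is feasible, giving 0.
Maximum is 7 at (a,b)=(1,0).

7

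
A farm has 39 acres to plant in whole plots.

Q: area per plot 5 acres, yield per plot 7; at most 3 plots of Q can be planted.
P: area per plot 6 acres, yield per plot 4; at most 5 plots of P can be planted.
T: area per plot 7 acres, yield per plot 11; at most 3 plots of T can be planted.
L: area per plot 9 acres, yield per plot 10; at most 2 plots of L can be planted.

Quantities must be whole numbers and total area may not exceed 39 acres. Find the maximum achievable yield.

54

T has the best ratio (11/7); taking only T gives at most 3×11 = 33 (stopped by the supply cap of 3).
Mixing does better — 3×Q and 3×T: area 36 ≤ 39, yield 3·7 + 3·11 = 54.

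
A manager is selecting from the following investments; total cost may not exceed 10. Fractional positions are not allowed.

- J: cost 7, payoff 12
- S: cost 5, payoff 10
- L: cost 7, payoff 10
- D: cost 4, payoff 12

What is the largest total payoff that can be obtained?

22

Allowing fractional choices, the relaxed optimum would be about 23.7, but investments are indivisible.
D: cost 4 ≤ 10, payoff 12.
S + D: cost 5 + 4 = 9 ≤ 10, payoff 10 + 12 = 22.
Best is S and D with total payoff 22.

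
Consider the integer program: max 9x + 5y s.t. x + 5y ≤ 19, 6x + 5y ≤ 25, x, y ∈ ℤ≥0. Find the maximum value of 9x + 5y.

The continuous relaxation peaks at (4.17, 0) with value 37.50; rounding to a feasible lattice point costs some objective.
(x,y)=(4,0): 1·4+5·0=4≤19, 6·4+5·0=24≤25, objective 36.
(x,y)=(3,1): 1·3+5·1=8≤19, 6·3+5·1=23≤25, objective 32.
(x,y)=(3,0): 1·3+5·0=3≤19, 6·3+5·0=18≤25, objective 27.
No feasible integer point exceeds 36.

36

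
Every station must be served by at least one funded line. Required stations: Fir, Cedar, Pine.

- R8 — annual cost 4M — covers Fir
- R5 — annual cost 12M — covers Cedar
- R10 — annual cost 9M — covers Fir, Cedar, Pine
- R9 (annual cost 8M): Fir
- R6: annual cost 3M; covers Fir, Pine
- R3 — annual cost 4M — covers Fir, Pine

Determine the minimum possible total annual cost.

This is a weighted set-cover instance.
The greedy cost-per-new-station heuristic would pick R6 and R10 for 12, but a cheaper cover exists.
R10 alone covers Fir, Cedar, Pine — every station.
Total annual cost: 9.
No cover costs less than 9.

9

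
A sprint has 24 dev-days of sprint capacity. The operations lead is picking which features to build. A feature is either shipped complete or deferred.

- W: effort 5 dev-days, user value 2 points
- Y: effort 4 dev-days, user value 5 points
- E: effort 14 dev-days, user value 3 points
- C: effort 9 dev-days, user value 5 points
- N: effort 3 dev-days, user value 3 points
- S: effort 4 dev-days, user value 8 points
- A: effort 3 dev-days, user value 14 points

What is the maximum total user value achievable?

Allowing fractional choices, the relaxed optimum would be about 35.4, but features are indivisible.
Y + C + S + A: effort 4 + 9 + 4 + 3 = 20 ≤ 24, user value 5 + 5 + 8 + 14 = 32.
Y + C + N + S + A: effort 4 + 9 + 3 + 4 + 3 = 23 ≤ 24, user value 5 + 5 + 3 + 8 + 14 = 35.
W + Y + N + S + A: effort 5 + 4 + 3 + 4 + 3 = 19 ≤ 24, user value 2 + 5 + 3 + 8 + 14 = 32.
Best is Y, C, N, S, and A with total user value 35.

35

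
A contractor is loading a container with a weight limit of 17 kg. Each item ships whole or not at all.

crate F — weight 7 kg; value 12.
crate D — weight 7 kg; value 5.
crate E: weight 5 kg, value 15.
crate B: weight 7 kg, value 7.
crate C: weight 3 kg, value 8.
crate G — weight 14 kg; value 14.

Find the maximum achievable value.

35

Treat it as a binary knapsack problem.
Take crate F, crate E, and crate C: weight 7 + 5 + 3 = 15 ≤ 17, value 12 + 15 + 8 = 35.
No other feasible combination does better.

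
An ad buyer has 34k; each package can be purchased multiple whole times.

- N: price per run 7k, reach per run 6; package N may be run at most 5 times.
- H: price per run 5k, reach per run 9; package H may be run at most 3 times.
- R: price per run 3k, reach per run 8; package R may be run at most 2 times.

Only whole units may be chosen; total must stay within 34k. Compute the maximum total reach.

49

1×N, 3×H, and 2×R: price 28 ≤ 34, reach 1·6 + 3·9 + 2·8 = 49.
2×N, 3×H, and 1×R: price 32 ≤ 34, reach 2·6 + 3·9 + 1·8 = 47.
Best is 49.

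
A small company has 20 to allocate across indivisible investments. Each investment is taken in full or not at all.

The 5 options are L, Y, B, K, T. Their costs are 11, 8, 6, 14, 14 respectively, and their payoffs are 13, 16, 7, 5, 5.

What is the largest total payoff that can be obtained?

29

This is an integer program with binary decision variables.
Allowing fractional choices, the relaxed optimum would be about 30.2, but investments are indivisible.
L + Y: cost 11 + 8 = 19 ≤ 20, payoff 13 + 16 = 29.
L + B: cost 11 + 6 = 17 ≤ 20, payoff 13 + 7 = 20.
Y + B: cost 8 + 6 = 14 ≤ 20, payoff 16 + 7 = 23.
Best is L and Y with total payoff 29.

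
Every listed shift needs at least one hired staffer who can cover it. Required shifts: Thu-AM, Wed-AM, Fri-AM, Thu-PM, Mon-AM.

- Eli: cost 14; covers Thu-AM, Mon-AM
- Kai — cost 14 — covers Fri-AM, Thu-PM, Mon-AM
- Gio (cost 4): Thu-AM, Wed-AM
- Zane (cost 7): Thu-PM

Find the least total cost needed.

18

Choose Kai and Gio: together they cover Thu-AM, Wed-AM, Fri-AM, Thu-PM, Mon-AM — every shift.
Total cost: 14 + 4 = 18.
No cover costs less than 18.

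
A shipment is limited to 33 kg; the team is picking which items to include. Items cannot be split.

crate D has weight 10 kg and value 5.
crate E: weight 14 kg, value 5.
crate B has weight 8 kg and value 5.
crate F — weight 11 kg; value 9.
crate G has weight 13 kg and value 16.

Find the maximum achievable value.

30

This is a 0-1 knapsack instance.
Take crate B, crate F, and crate G: weight 8 + 11 + 13 = 32 ≤ 33, value 5 + 9 + 16 = 30.
No other feasible combination does better.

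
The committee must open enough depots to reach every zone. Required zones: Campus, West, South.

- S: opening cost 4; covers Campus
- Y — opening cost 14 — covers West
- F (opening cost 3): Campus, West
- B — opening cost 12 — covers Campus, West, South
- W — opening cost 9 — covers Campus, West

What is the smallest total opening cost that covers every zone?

This is an integer covering problem.
The greedy cost-per-new-zone heuristic would pick F and B for 15, but a cheaper cover exists.
B alone covers Campus, West, South — every zone.
Total opening cost: 12.
No cover costs less than 12.

12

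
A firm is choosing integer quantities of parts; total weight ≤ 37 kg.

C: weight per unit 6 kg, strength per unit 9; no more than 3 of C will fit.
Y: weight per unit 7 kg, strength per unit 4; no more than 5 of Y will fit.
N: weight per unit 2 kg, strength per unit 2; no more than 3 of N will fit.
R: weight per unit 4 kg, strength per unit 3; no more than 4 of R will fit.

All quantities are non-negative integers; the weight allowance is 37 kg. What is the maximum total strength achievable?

42

C has the best ratio (9/6); taking only C gives at most 3×9 = 27 (stopped by the supply cap of 3).
Mixing does better — 3×C, 3×N, and 3×R: weight 36 ≤ 37, strength 3·9 + 3·2 + 3·3 = 42.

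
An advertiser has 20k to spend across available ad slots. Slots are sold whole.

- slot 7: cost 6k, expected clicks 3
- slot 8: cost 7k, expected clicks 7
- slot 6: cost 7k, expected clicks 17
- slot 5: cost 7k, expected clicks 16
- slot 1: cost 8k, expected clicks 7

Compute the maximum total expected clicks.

Take slot 7, slot 6, and slot 5: cost 6 + 7 + 7 = 20 ≤ 20, expected clicks 3 + 17 + 16 = 36.
No other feasible combination does better.

36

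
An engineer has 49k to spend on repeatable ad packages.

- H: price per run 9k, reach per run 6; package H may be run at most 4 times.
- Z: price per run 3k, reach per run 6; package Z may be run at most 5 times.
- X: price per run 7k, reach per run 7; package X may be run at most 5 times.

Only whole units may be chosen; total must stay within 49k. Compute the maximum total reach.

59

Z has the best ratio (6/3); taking only Z gives at most 5×6 = 30 (stopped by the supply cap of 5).
Mixing does better — 4×Z and 5×X: price 47 ≤ 49, reach 4·6 + 5·7 = 59.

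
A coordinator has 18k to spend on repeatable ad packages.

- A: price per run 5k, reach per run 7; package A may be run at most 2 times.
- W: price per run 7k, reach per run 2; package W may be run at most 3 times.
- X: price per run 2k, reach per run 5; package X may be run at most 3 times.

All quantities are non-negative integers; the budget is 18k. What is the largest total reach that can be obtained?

This is a bounded integer knapsack.
2×A and 3×X: price 16 ≤ 18, reach 2·7 + 3·5 = 29.
1×A, 1×W, and 3×X: price 18 ≤ 18, reach 1·7 + 1·2 + 3·5 = 24.
Best is 29.

29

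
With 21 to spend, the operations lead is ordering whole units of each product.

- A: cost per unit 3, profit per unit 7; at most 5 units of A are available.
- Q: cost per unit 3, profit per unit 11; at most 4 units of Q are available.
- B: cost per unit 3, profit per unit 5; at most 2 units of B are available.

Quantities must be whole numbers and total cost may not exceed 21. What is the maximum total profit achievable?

65

This is a bounded integer knapsack.
3×A and 4×Q: cost 21 ≤ 21, profit 3·7 + 4·11 = 65.
2×A, 4×Q, and 1×B: cost 21 ≤ 21, profit 2·7 + 4·11 + 1·5 = 63.
Best is 65.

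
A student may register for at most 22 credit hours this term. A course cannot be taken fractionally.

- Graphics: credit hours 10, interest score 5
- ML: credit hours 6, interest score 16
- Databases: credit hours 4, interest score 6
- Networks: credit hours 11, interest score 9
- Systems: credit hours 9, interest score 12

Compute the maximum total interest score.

34

Allowing fractional choices, the relaxed optimum would be about 36.5, but courses are indivisible.
ML + Databases + Networks: credit hours 6 + 4 + 11 = 21 ≤ 22, interest score 16 + 6 + 9 = 31.
ML + Systems: credit hours 6 + 9 = 15 ≤ 22, interest score 16 + 12 = 28.
ML + Databases + Systems: credit hours 6 + 4 + 9 = 19 ≤ 22, interest score 16 + 6 + 12 = 34.
Best is ML, Databases, and Systems with total interest score 34.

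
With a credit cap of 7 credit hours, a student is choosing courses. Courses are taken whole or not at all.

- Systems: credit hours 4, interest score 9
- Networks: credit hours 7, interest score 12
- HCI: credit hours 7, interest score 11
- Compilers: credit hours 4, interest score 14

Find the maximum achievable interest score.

14

Allowing fractional choices, the relaxed optimum would be about 20.8, but courses are indivisible.
Compilers: credit hours 4 ≤ 7, interest score 14.
Networks: credit hours 7 ≤ 7, interest score 12.
HCI: credit hours 7 ≤ 7, interest score 11.
Best is Compilers with total interest score 14.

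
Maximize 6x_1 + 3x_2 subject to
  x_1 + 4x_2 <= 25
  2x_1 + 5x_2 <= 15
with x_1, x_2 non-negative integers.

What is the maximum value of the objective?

Relaxing integrality, the LP optimum is 45.00 at (x_1,x_2) = (7.5, 0), which is not an integer point.
(x_1,x_2)=(7,0): 1·7+4·0=7≤25, 2·7+5·0=14≤15, objective 42.
(x_1,x_2)=(6,0): 1·6+4·0=6≤25, 2·6+5·0=12≤15, objective 36.
No feasible integer point exceeds 42.

42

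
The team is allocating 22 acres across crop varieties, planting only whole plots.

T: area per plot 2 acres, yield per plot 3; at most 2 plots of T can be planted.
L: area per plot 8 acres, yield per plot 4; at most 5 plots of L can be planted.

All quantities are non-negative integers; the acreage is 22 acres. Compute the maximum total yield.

1×T and 2×L: area 18 ≤ 22, yield 1·3 + 2·4 = 11.
2×T and 2×L: area 20 ≤ 22, yield 2·3 + 2·4 = 14.
Best is 14.

14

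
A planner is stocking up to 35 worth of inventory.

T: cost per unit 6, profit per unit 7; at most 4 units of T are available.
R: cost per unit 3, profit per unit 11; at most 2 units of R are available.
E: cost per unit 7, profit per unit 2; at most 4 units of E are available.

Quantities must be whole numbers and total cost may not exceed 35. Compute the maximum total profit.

Take 4×T and 2×R: cost 30 ≤ 35, profit 4·7 + 2·11 = 50.
R has the best ratio (11/3) and is taken to its limit of 2; remaining capacity is filled optimally with the others.

50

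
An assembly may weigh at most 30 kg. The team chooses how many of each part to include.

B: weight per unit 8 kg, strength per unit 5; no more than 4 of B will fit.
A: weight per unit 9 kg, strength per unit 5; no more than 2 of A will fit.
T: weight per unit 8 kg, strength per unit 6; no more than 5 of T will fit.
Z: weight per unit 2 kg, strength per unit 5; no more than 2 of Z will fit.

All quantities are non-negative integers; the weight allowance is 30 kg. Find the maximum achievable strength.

1×A, 2×T, and 2×Z: weight 29 ≤ 30, strength 1·5 + 2·6 + 2·5 = 27.
3×T and 2×Z: weight 28 ≤ 30, strength 3·6 + 2·5 = 28.
Best is 28.

28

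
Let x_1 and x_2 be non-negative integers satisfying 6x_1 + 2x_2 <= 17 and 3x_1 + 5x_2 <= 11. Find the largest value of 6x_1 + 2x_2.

14

(x_1,x_2)=(2,1) is feasible, giving 14.
(x_1,x_2)=(2,0) is feasible, giving 12.
(x_1,x_2)=(1,1) is feasible, giving 8.
(x_1,x_2)=(1,0) is feasible, giving 6.
No feasible integer point exceeds 14.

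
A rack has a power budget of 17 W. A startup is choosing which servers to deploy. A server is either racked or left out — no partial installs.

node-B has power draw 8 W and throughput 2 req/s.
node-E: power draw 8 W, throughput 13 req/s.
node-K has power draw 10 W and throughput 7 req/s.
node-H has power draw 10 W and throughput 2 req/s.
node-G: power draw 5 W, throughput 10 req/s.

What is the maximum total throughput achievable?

23

Allowing fractional choices, the relaxed optimum would be about 25.8, but servers are indivisible.
node-B + node-E: power draw 8 + 8 = 16 ≤ 17, throughput 2 + 13 = 15.
node-E + node-G: power draw 8 + 5 = 13 ≤ 17, throughput 13 + 10 = 23.
node-K + node-G: power draw 10 + 5 = 15 ≤ 17, throughput 7 + 10 = 17.
Best is node-E and node-G with total throughput 23.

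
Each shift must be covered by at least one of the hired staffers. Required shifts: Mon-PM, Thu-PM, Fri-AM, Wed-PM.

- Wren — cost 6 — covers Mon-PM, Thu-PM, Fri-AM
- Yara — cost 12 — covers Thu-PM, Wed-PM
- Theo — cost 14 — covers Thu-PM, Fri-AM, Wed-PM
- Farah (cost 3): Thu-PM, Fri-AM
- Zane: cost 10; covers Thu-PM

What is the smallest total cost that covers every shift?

Choose Wren and Yara: together they cover Mon-PM, Thu-PM, Fri-AM, Wed-PM — every shift.
Total cost: 6 + 12 = 18.

18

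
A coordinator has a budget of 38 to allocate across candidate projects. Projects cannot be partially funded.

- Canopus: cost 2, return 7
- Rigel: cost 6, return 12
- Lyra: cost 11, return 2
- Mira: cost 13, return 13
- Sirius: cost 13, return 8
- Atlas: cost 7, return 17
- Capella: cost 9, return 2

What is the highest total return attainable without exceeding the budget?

51

Allowing fractional choices, the relaxed optimum would be about 55.2, but projects are indivisible.
Canopus + Rigel + Mira + Atlas: cost 2 + 6 + 13 + 7 = 28 ≤ 38, return 7 + 12 + 13 + 17 = 49.
Canopus + Rigel + Mira + Atlas + Capella: cost 2 + 6 + 13 + 7 + 9 = 37 ≤ 38, return 7 + 12 + 13 + 17 + 2 = 51.
Best is Canopus, Rigel, Mira, Atlas, and Capella with total return 51.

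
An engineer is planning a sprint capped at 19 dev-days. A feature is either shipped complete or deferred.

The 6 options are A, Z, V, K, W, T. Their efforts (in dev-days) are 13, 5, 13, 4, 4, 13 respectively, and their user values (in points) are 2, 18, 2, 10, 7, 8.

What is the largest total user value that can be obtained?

Z + K + W: effort 5 + 4 + 4 = 13 ≤ 19, user value 18 + 10 + 7 = 35.
Z + T: effort 5 + 13 = 18 ≤ 19, user value 18 + 8 = 26.
Z + K: effort 5 + 4 = 9 ≤ 19, user value 18 + 10 = 28.
Best is Z, K, and W with total user value 35.

35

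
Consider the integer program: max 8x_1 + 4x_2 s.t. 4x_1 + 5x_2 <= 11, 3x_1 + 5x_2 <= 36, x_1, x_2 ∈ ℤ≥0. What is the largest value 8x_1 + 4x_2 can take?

16

Relaxing integrality, the LP optimum is 22.00 at (x_1,x_2) = (2.75, 0), which is not an integer point.
(x_1,x_2)=(2,0): 4·2+5·0=8≤11, 3·2+5·0=6≤36, objective 16.
(x_1,x_2)=(1,1): 4·1+5·1=9≤11, 3·1+5·1=8≤36, objective 12.
(x_1,x_2)=(1,0): 4·1+5·0=4≤11, 3·1+5·0=3≤36, objective 8.
No feasible integer point exceeds 16.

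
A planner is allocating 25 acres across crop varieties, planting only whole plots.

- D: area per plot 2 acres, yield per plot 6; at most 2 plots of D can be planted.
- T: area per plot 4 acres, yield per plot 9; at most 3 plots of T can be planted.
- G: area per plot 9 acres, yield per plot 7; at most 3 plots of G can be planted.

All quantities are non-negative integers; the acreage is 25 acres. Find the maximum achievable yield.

D has the best ratio (6/2); taking only D gives at most 2×6 = 12 (stopped by the supply cap of 2).
Mixing does better — 2×D, 3×T, and 1×G: area 25 ≤ 25, yield 2·6 + 3·9 + 1·7 = 46.

46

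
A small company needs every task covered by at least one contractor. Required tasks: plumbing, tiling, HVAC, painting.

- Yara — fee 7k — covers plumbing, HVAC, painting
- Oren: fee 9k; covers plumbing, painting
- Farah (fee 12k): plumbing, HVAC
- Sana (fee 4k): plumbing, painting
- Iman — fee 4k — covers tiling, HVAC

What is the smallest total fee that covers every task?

This is a weighted set-cover instance.
Choose Sana and Iman: together they cover plumbing, tiling, HVAC, painting — every task.
Total fee: 4 + 4 = 8.
No cover costs less than 8.

8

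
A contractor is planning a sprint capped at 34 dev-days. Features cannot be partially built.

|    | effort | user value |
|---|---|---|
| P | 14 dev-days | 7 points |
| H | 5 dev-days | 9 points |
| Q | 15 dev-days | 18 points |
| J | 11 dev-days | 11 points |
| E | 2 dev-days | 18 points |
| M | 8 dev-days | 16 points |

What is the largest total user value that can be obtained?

61

Take H, Q, E, and M: effort 5 + 15 + 2 + 8 = 30 ≤ 34, user value 9 + 18 + 18 + 16 = 61.
No other feasible combination does better.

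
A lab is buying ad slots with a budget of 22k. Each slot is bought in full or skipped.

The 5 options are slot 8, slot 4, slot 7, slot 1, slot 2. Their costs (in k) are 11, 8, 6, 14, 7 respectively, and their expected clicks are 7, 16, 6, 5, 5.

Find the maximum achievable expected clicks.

27

Allowing fractional choices, the relaxed optimum would be about 27.6, but ad slots are indivisible.
slot 4 + slot 7 + slot 2: cost 8 + 6 + 7 = 21 ≤ 22, expected clicks 16 + 6 + 5 = 27.
slot 8 + slot 4: cost 11 + 8 = 19 ≤ 22, expected clicks 7 + 16 = 23.
Best is slot 4, slot 7, and slot 2 with total expected clicks 27.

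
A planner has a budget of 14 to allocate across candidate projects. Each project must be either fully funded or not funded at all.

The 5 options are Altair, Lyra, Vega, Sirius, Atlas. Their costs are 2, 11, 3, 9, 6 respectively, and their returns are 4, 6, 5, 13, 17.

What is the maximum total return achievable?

26

Vega + Atlas: cost 3 + 6 = 9 ≤ 14, return 5 + 17 = 22.
Altair + Vega + Atlas: cost 2 + 3 + 6 = 11 ≤ 14, return 4 + 5 + 17 = 26.
Best is Altair, Vega, and Atlas with total return 26.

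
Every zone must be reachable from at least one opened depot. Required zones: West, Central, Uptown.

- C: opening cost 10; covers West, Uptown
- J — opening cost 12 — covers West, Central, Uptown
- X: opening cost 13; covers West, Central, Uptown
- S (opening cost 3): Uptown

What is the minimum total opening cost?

The greedy cost-per-new-zone heuristic would pick S and J for 15, but a cheaper cover exists.
J alone covers West, Central, Uptown — every zone.
Total opening cost: 12.
No cover costs less than 12.

12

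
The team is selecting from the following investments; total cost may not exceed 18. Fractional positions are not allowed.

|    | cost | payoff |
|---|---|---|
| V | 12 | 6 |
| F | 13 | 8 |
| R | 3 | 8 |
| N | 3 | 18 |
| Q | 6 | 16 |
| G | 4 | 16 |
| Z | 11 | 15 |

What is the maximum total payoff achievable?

Allowing fractional choices, the relaxed optimum would be about 60.7, but investments are indivisible.
N + Q + G: cost 3 + 6 + 4 = 13 ≤ 18, payoff 18 + 16 + 16 = 50.
R + N + Q + G: cost 3 + 3 + 6 + 4 = 16 ≤ 18, payoff 8 + 18 + 16 + 16 = 58.
Best is R, N, Q, and G with total payoff 58.

58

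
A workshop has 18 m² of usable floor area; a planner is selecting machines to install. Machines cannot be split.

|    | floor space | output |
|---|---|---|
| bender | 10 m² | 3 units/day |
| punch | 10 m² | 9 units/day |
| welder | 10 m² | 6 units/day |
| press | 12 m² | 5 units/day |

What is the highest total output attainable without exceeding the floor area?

9

Allowing fractional choices, the relaxed optimum would be about 13.8, but machines are indivisible.
punch: floor space 10 ≤ 18, output 9.
welder: floor space 10 ≤ 18, output 6.
press: floor space 12 ≤ 18, output 5.
Best is punch with total output 9.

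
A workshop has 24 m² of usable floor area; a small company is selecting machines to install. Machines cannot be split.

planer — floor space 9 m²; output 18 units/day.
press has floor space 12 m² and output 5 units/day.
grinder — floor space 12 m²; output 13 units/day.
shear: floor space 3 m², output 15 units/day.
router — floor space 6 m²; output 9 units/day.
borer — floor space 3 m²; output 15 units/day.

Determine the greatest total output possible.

Take planer, shear, router, and borer: floor space 9 + 3 + 6 + 3 = 21 ≤ 24, output 18 + 15 + 9 + 15 = 57.
No other feasible combination does better.

57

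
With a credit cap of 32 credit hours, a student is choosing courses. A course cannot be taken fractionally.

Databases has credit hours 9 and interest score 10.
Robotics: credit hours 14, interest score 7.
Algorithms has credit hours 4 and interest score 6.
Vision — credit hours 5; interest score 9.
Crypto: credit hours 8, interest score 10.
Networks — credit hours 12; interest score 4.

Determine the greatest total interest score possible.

35

Treat it as a binary knapsack problem.
Take Databases, Algorithms, Vision, and Crypto: credit hours 9 + 4 + 5 + 8 = 26 ≤ 32, interest score 10 + 6 + 9 + 10 = 35.
No other feasible combination does better.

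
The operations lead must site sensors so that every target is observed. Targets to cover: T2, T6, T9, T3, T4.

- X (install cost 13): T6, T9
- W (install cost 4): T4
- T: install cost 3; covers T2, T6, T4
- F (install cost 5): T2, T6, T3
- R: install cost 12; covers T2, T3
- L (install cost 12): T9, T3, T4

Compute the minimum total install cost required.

This is a weighted set-cover instance.
The greedy cost-per-new-target heuristic would pick T, F, and L for 20, but a cheaper cover exists.
Choose T and L: together they cover T2, T6, T9, T3, T4 — every target.
Total install cost: 3 + 12 = 15.
No cover costs less than 15.

15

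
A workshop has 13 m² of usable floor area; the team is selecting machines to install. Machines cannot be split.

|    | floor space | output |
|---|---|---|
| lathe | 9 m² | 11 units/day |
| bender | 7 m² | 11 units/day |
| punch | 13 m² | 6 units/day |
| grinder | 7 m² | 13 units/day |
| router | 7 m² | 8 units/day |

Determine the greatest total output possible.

Allowing fractional choices, the relaxed optimum would be about 22.4, but machines are indivisible.
grinder: floor space 7 ≤ 13, output 13.
lathe: floor space 9 ≤ 13, output 11.
bender: floor space 7 ≤ 13, output 11.
Best is grinder with total output 13.

13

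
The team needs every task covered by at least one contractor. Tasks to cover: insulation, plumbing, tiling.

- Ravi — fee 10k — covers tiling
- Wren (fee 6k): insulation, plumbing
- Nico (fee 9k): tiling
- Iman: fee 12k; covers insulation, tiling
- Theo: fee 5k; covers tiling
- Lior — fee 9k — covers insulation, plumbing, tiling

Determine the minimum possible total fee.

This is a weighted set-cover instance.
Lior alone covers insulation, plumbing, tiling — every task.
Total fee: 9.

9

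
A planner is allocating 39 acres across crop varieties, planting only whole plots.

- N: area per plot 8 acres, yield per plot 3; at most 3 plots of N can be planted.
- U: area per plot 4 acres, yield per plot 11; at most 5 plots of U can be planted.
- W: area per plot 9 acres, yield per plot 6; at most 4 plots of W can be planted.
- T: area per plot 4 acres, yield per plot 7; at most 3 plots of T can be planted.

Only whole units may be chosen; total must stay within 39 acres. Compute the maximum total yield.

76

This is a bounded integer knapsack.
U has the best ratio (11/4); taking only U gives at most 5×11 = 55 (stopped by the supply cap of 5).
Mixing does better — 5×U and 3×T: area 32 ≤ 39, yield 5·11 + 3·7 = 76.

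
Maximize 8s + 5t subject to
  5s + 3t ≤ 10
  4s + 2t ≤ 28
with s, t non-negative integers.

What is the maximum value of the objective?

Relaxing integrality, the LP optimum is 16.67 at (s,t) = (0, 3.33), which is not an integer point.
(s,t)=(2,0): 5·2+3·0=10≤10, 4·2+2·0=8≤28, objective 16.
(s,t)=(0,3): 5·0+3·3=9≤10, 4·0+2·3=6≤28, objective 15.
(s,t)=(1,1): 5·1+3·1=8≤10, 4·1+2·1=6≤28, objective 13.
Maximum is 16 at (s,t)=(2,0).

16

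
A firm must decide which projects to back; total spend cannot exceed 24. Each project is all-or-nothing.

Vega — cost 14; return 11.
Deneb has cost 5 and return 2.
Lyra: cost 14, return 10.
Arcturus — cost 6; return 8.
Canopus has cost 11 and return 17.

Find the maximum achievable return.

Allowing fractional choices, the relaxed optimum would be about 30.5, but projects are indivisible.
Deneb + Canopus: cost 5 + 11 = 16 ≤ 24, return 2 + 17 = 19.
Arcturus + Canopus: cost 6 + 11 = 17 ≤ 24, return 8 + 17 = 25.
Deneb + Arcturus + Canopus: cost 5 + 6 + 11 = 22 ≤ 24, return 2 + 8 + 17 = 27.
Best is Deneb, Arcturus, and Canopus with total return 27.

27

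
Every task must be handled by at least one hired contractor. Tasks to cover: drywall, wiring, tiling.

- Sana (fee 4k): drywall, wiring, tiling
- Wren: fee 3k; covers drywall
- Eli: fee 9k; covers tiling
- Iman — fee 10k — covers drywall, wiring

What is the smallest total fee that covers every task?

4

This is a weighted set-cover instance.
Sana alone covers drywall, wiring, tiling — every task.
Total fee: 4.
No cover costs less than 4.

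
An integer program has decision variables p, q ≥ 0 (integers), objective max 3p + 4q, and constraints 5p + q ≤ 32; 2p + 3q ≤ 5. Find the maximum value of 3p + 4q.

(p,q)=(1,1): 5·1+1·1=6≤32, 2·1+3·1=5≤5, objective 7.
(p,q)=(2,0): 5·2+1·0=10≤32, 2·2+3·0=4≤5, objective 6.
(p,q)=(0,1): 5·0+1·1=1≤32, 2·0+3·1=3≤5, objective 4.
No feasible integer point exceeds 7.

7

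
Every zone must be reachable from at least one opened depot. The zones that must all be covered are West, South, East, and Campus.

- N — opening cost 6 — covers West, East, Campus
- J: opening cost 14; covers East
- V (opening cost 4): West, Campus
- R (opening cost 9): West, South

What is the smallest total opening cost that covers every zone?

15

This is a weighted set-cover instance.
Choose N and R: together they cover West, South, East, Campus — every zone.
Total opening cost: 6 + 9 = 15.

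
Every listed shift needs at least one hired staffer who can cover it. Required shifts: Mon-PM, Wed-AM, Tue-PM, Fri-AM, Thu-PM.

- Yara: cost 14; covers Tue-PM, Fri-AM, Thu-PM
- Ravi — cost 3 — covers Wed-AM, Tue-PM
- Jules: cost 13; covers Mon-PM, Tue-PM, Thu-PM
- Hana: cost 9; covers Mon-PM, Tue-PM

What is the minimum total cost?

26

The greedy cost-per-new-shift heuristic would pick Ravi, Jules, and Yara for 30, but a cheaper cover exists.
Choose Yara, Ravi, and Hana: together they cover Mon-PM, Wed-AM, Tue-PM, Fri-AM, Thu-PM — every shift.
Total cost: 14 + 3 + 9 = 26.
No cover costs less than 26.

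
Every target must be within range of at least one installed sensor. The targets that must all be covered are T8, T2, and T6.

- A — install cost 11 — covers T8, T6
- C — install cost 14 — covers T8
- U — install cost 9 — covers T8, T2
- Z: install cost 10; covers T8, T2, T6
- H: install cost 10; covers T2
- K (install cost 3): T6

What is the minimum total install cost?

10

This is an integer covering problem.
The greedy cost-per-new-target heuristic would pick K and U for 12, but a cheaper cover exists.
Z alone covers T8, T2, T6 — every target.
Total install cost: 10.
No cover costs less than 10.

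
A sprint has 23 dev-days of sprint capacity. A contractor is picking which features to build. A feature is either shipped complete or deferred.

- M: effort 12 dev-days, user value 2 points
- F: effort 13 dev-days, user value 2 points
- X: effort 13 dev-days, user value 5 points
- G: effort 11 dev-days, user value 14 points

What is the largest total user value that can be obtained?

Allowing fractional choices, the relaxed optimum would be about 18.6, but features are indivisible.
X: effort 13 ≤ 23, user value 5.
G: effort 11 ≤ 23, user value 14.
M + G: effort 12 + 11 = 23 ≤ 23, user value 2 + 14 = 16.
Best is M and G with total user value 16.

16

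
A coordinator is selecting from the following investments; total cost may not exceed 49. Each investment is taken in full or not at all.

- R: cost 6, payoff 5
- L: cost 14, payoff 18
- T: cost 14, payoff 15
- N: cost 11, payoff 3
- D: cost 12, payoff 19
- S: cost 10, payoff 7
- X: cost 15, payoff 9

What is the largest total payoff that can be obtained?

This is an integer program with binary decision variables.
L + T + D: cost 14 + 14 + 12 = 40 ≤ 49, payoff 18 + 15 + 19 = 52.
R + L + D + X: cost 6 + 14 + 12 + 15 = 47 ≤ 49, payoff 5 + 18 + 19 + 9 = 51.
R + L + T + D: cost 6 + 14 + 14 + 12 = 46 ≤ 49, payoff 5 + 18 + 15 + 19 = 57.
Best is R, L, T, and D with total payoff 57.

57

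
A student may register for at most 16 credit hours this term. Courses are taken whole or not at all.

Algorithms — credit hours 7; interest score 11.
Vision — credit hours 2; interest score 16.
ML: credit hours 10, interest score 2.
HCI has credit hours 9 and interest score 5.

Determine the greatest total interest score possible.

Take Algorithms and Vision: credit hours 7 + 2 = 9 ≤ 16, interest score 11 + 16 = 27.
No other feasible combination does better.

27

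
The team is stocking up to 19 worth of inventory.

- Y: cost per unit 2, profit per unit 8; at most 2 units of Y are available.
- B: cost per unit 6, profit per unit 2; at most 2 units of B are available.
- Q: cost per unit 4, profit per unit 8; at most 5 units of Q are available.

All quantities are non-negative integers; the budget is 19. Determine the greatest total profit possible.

This is a bounded integer knapsack.
Take 1×Y and 4×Q: cost 18 ≤ 19, profit 1·8 + 4·8 = 40.
No other integer combination yields more.

40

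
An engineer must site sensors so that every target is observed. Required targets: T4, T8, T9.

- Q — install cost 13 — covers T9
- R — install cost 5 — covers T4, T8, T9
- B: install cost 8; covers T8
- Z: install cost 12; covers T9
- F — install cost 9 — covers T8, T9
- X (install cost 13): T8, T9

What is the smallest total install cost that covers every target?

5

This is a weighted set-cover instance.
R alone covers T4, T8, T9 — every target.
Total install cost: 5.
No cover costs less than 5.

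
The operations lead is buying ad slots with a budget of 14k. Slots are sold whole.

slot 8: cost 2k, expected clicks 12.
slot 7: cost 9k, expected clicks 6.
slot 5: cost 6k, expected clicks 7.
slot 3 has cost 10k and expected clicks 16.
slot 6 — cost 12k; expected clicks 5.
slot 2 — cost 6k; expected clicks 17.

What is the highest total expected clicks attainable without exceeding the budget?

36

slot 8 + slot 5 + slot 2: cost 2 + 6 + 6 = 14 ≤ 14, expected clicks 12 + 7 + 17 = 36.
slot 8 + slot 2: cost 2 + 6 = 8 ≤ 14, expected clicks 12 + 17 = 29.
slot 8 + slot 3: cost 2 + 10 = 12 ≤ 14, expected clicks 12 + 16 = 28.
Best is slot 8, slot 5, and slot 2 with total expected clicks 36.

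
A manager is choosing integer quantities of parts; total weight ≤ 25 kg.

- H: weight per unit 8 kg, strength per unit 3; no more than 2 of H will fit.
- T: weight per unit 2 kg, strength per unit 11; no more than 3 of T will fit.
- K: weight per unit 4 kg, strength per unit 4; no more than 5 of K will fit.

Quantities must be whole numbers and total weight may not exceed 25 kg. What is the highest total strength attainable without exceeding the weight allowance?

Take 3×T and 4×K: weight 22 ≤ 25, strength 3·11 + 4·4 = 49.
T has the best ratio (11/2) and is taken to its limit of 3; remaining capacity is filled optimally with the others.

49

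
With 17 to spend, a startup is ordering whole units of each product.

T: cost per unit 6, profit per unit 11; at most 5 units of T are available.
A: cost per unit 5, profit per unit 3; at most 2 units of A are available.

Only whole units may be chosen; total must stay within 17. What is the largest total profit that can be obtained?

This is a bounded integer knapsack.
Take 2×T and 1×A: cost 17 ≤ 17, profit 2·11 + 1·3 = 25.
No other integer combination yields more.

25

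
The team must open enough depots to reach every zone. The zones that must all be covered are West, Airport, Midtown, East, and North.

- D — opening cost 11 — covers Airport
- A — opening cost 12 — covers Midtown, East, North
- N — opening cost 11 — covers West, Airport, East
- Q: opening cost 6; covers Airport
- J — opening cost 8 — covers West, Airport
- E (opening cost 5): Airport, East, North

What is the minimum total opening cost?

20

The greedy cost-per-new-zone heuristic would pick E, J, and A for 25, but a cheaper cover exists.
Choose A and J: together they cover West, Airport, Midtown, East, North — every zone.
Total opening cost: 12 + 8 = 20.
No cover costs less than 20.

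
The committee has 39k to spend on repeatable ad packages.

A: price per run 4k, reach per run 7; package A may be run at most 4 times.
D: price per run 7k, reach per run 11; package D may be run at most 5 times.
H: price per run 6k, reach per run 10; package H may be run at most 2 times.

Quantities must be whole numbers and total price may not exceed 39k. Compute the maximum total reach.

64

3×A, 2×D, and 2×H: price 38 ≤ 39, reach 3·7 + 2·11 + 2·10 = 63.
3×A, 3×D, and 1×H: price 39 ≤ 39, reach 3·7 + 3·11 + 1·10 = 64.
Best is 64.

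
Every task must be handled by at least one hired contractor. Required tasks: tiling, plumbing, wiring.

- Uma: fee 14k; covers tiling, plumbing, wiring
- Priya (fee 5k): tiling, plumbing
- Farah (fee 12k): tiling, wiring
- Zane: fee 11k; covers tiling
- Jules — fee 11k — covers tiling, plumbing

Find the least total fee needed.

14

This is a weighted set-cover instance.
Uma alone covers tiling, plumbing, wiring — every task.
Total fee: 14.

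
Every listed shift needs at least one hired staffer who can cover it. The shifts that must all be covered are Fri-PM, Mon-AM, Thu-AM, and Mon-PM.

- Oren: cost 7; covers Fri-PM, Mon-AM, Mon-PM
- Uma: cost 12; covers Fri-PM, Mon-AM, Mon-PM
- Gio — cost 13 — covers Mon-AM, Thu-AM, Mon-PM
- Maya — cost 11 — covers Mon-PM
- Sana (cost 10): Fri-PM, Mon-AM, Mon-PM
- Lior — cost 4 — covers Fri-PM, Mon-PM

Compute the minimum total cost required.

17

Choose Gio and Lior: together they cover Fri-PM, Mon-AM, Thu-AM, Mon-PM — every shift.
Total cost: 13 + 4 = 17.
No cover costs less than 17.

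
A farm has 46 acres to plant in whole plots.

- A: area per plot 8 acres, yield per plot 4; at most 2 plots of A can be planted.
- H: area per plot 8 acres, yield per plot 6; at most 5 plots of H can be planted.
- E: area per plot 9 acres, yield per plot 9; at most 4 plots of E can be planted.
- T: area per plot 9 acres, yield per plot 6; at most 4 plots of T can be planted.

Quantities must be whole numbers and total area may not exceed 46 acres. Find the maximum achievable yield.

42

Take 4×E and 1×T: area 45 ≤ 46, yield 4·9 + 1·6 = 42.
E has the best ratio (9/9) and is taken to its limit of 4; remaining capacity is filled optimally with the others.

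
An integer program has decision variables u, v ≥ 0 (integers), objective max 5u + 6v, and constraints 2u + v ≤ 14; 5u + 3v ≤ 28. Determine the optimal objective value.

Relaxing integrality, the LP optimum is 56.00 at (u,v) = (0, 9.33), which is not an integer point.
(u,v)=(0,9) is feasible, giving 54.
(u,v)=(0,8) is feasible, giving 48.
Maximum is 54 at (u,v)=(0,9).

54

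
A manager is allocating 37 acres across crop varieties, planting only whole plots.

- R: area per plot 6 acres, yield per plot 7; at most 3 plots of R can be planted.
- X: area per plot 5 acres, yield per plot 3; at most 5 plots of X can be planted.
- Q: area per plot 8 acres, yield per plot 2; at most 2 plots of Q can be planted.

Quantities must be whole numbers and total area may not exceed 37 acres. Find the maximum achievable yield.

This is a bounded integer knapsack.
Take 3×R and 3×X: area 33 ≤ 37, yield 3·7 + 3·3 = 30.
R has the best ratio (7/6) and is taken to its limit of 3; remaining capacity is filled optimally with the others.

30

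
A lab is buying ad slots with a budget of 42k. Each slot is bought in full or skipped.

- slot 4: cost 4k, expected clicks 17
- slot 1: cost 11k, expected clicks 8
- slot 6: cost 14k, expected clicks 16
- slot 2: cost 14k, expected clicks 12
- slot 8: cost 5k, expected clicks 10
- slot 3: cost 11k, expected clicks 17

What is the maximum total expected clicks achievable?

slot 4 + slot 1 + slot 6 + slot 3: cost 4 + 11 + 14 + 11 = 40 ≤ 42, expected clicks 17 + 8 + 16 + 17 = 58.
slot 4 + slot 6 + slot 8 + slot 3: cost 4 + 14 + 5 + 11 = 34 ≤ 42, expected clicks 17 + 16 + 10 + 17 = 60.
Best is slot 4, slot 6, slot 8, and slot 3 with total expected clicks 60.

60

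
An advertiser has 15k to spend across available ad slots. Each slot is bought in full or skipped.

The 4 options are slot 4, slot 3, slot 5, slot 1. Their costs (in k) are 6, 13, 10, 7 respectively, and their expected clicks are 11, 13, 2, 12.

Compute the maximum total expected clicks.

23

Allowing fractional choices, the relaxed optimum would be about 25.0, but ad slots are indivisible.
slot 4 + slot 1: cost 6 + 7 = 13 ≤ 15, expected clicks 11 + 12 = 23.
slot 3: cost 13 ≤ 15, expected clicks 13.
slot 1: cost 7 ≤ 15, expected clicks 12.
Best is slot 4 and slot 1 with total expected clicks 23.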